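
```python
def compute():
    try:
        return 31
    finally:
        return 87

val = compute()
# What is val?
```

Step-by-step execution trace:
1. `compute()` enters try: `return 31` sets pending return value 31.
2. Before returning, `finally: return 87` runs and overrides the pending return.
3. compute() returns 87 → val = 87.
Result: 87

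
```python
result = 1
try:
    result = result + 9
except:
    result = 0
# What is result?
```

Step-by-step execution trace:
1. result starts at 1.
2. try: `result = result + 9` → result = 10. No exception raised.
3. `except` is skipped.
Result: 10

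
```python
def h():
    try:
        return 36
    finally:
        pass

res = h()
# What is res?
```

Step-by-step execution trace:
1. `h()` enters try: `return 36` sets pending return value 36.
2. Before returning, `finally: pass` runs (no effect).
3. h() returns 36 → res = 36.
Result: 36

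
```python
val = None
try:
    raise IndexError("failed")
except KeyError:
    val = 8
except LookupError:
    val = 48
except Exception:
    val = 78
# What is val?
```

Step-by-step execution trace:
1. `raise IndexError(...)` raises IndexError.
2. `except KeyError` does not match (IndexError is not a subclass of KeyError); skipped.
3. `except LookupError` matches (IndexError is a subclass of LookupError) → val = 48.
4. `except Exception` is not reached.
Result: 48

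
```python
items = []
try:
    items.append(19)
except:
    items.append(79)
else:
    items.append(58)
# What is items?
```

Step-by-step execution trace:
1. try: `items.append(19)` → items = [19]. No exception raised.
2. `except` is skipped.
3. `else` runs (try completed without exception): `items.append(58)` → items = [19, 58].
Result: [19, 58]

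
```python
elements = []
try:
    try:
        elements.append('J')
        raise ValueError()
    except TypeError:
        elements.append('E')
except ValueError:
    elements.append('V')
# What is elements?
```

Step-by-step execution trace:
1. Inner try: `elements.append('J')` → elements = ['J'].
2. `raise ValueError()` raises ValueError.
3. Inner `except TypeError` does not match ValueError; exception propagates to outer try.
4. Outer `except ValueError` matches → `elements.append('V')` → elements = ['J', 'V'].
Result: ['J', 'V']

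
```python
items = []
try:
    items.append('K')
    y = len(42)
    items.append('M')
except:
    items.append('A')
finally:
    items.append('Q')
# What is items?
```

Step-by-step execution trace:
1. try: `items.append('K')` → items = ['K'].
2. `y = len(42)` raises TypeError; `items.append('M')` is not reached.
3. bare `except` matches → `items.append('A')` → items = ['K', 'A'].
4. finally always runs: `items.append('Q')` → items = ['K', 'A', 'Q'].
Result: ['K', 'A', 'Q']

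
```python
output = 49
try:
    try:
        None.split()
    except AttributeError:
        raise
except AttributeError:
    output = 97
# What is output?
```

Step-by-step execution trace:
1. Inner try: `None.split()` raises AttributeError.
2. Inner `except AttributeError` matches; bare `raise` re-raises the same AttributeError.
3. Outer `except AttributeError` matches → output = 97.
Result: 97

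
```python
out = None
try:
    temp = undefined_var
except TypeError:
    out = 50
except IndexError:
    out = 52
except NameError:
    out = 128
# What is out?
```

Step-by-step execution trace:
1. `temp = undefined_var` raises NameError.
2. `except TypeError` does not match NameError; skipped.
3. `except IndexError` does not match NameError; skipped.
4. `except NameError` matches → out = 128.
Result: 128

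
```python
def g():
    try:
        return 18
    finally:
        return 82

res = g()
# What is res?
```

Step-by-step execution trace:
1. `g()` enters try: `return 18` sets pending return value 18.
2. Before returning, `finally: return 82` runs and overrides the pending return.
3. g() returns 82 → res = 82.
Result: 82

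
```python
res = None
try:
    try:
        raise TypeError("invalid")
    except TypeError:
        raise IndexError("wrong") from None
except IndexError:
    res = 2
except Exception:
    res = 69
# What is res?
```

Step-by-step execution trace:
1. Inner try raises TypeError; inner `except TypeError` catches it.
2. `raise IndexError(...) from None` raises IndexError (from None suppresses __context__, but the active exception is still IndexError).
3. Outer `except IndexError` matches → res = 2.
4. `except Exception` is not reached.
Result: 2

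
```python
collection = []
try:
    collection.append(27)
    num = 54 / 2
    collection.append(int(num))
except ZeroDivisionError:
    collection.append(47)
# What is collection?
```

Step-by-step execution trace:
1. try: `collection.append(27)` → collection = [27].
2. `num = 54 / 2` → num = 27.0. No exception raised.
3. `collection.append(int(num))` → collection = [27, 27].
4. `except ZeroDivisionError` is skipped (no exception was raised).
Result: [27, 27]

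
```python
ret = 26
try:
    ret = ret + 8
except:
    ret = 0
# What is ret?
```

Step-by-step execution trace:
1. ret starts at 26.
2. try: `ret = ret + 8` → ret = 34. No exception raised.
3. `except` is skipped.
Result: 34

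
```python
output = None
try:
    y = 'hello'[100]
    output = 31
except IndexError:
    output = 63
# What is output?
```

Step-by-step execution trace:
1. `y = 'hello'[100]` raises IndexError.
2. `output = 31` is not reached.
3. `except IndexError` matches → output = 63.
Result: 63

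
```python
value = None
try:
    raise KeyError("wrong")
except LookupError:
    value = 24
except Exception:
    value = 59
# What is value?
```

Step-by-step execution trace:
1. `raise KeyError(...)` raises KeyError.
2. `except LookupError` matches (KeyError is a subclass of LookupError) → value = 24.
3. `except Exception` is not reached.
Result: 24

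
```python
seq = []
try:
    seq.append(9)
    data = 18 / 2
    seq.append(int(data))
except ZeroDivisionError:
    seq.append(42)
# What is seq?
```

Step-by-step execution trace:
1. try: `seq.append(9)` → seq = [9].
2. `data = 18 / 2` → data = 9.0. No exception raised.
3. `seq.append(int(data))` → seq = [9, 9].
4. `except ZeroDivisionError` is skipped (no exception was raised).
Result: [9, 9]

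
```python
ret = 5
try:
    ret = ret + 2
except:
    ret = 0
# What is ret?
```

Step-by-step execution trace:
1. ret starts at 5.
2. try: `ret = ret + 2` → ret = 7. No exception raised.
3. `except` is skipped.
Result: 7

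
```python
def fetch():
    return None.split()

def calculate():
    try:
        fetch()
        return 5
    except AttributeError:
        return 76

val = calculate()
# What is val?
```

Step-by-step execution trace:
1. `calculate()` calls `fetch()`.
2. `fetch()` evaluates `None.split()`, which raises AttributeError; it propagates to the caller.
3. `return 5` is not reached.
4. `except AttributeError` in calculate matches → returns 76.
5. val = 76.
Result: 76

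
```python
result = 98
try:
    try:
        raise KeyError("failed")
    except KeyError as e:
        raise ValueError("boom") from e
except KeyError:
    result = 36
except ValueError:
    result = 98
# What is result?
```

Step-by-step execution trace:
1. Inner try raises KeyError; inner `except KeyError as e` catches it.
2. `raise ValueError(...) from e` raises ValueError (KeyError is attached as __cause__, but only ValueError is active).
3. Outer `except KeyError` does not match ValueError; skipped.
4. Outer `except ValueError` matches → result = 98.
Result: 98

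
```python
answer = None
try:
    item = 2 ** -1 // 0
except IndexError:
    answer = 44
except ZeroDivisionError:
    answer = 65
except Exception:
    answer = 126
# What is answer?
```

Step-by-step execution trace:
1. `item = 2 ** -1 // 0` raises ZeroDivisionError.
2. `except IndexError` does not match ZeroDivisionError; skipped.
3. `except ZeroDivisionError` matches → answer = 65.
4. Remaining except clauses are skipped.
Result: 65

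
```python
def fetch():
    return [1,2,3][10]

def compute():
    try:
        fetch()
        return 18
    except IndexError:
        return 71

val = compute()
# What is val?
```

Step-by-step execution trace:
1. `compute()` calls `fetch()`.
2. `fetch()` evaluates `[1,2,3][10]`, which raises IndexError; it propagates to the caller.
3. `return 18` is not reached.
4. `except IndexError` in compute matches → returns 71.
5. val = 71.
Result: 71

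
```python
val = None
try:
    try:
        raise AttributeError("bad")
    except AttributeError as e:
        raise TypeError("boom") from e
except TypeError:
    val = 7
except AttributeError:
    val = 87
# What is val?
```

Step-by-step execution trace:
1. Inner try raises AttributeError; inner `except AttributeError as e` catches it.
2. `raise TypeError(...) from e` raises TypeError (AttributeError is attached as __cause__, but only TypeError is active).
3. Outer `except TypeError` matches → val = 7.
4. `except AttributeError` is not reached.
Result: 7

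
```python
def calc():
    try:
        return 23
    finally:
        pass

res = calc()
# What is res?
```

Step-by-step execution trace:
1. `calc()` enters try: `return 23` sets pending return value 23.
2. Before returning, `finally: pass` runs (no effect).
3. calc() returns 23 → res = 23.
Result: 23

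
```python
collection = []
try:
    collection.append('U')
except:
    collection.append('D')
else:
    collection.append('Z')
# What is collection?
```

Step-by-step execution trace:
1. try: `collection.append('U')` → collection = ['U']. No exception raised.
2. `except` is skipped.
3. `else` runs (try completed without exception): `collection.append('Z')` → collection = ['U', 'Z'].
Result: ['U', 'Z']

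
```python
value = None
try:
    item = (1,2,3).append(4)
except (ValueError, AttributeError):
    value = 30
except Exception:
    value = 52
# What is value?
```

Step-by-step execution trace:
1. `item = (1,2,3).append(4)` raises AttributeError.
2. `except (ValueError, AttributeError)` matches (AttributeError is in the tuple) → value = 30.
3. `except Exception` is not reached.
Result: 30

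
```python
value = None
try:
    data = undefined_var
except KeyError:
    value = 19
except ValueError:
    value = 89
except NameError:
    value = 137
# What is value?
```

Step-by-step execution trace:
1. `data = undefined_var` raises NameError.
2. `except KeyError` does not match NameError; skipped.
3. `except ValueError` does not match NameError; skipped.
4. `except NameError` matches → value = 137.
Result: 137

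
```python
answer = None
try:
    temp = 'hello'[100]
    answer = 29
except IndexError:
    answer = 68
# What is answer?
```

Step-by-step execution trace:
1. `temp = 'hello'[100]` raises IndexError.
2. `answer = 29` is not reached.
3. `except IndexError` matches → answer = 68.
Result: 68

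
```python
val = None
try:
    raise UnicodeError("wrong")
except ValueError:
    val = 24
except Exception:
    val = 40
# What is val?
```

Step-by-step execution trace:
1. `raise UnicodeError(...)` raises UnicodeError.
2. `except ValueError` matches (UnicodeError is a subclass of ValueError) → val = 24.
3. `except Exception` is not reached.
Result: 24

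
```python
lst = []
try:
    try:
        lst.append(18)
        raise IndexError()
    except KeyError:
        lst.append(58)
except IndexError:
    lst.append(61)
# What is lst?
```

Step-by-step execution trace:
1. Inner try: `lst.append(18)` → lst = [18].
2. `raise IndexError()` raises IndexError.
3. Inner `except KeyError` does not match IndexError; exception propagates to outer try.
4. Outer `except IndexError` matches → `lst.append(61)` → lst = [18, 61].
Result: [18, 61]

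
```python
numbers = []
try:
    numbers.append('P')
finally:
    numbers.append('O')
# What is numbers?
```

Step-by-step execution trace:
1. try: `numbers.append('P')` → numbers = ['P'].
2. The try body completes without raising.
3. finally always runs: `numbers.append('O')` → numbers = ['P', 'O'].
Result: ['P', 'O']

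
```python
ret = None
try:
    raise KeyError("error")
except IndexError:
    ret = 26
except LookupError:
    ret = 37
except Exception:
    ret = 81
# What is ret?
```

Step-by-step execution trace:
1. `raise KeyError(...)` raises KeyError.
2. `except IndexError` does not match (KeyError is not a subclass of IndexError); skipped.
3. `except LookupError` matches (KeyError is a subclass of LookupError) → ret = 37.
4. `except Exception` is not reached.
Result: 37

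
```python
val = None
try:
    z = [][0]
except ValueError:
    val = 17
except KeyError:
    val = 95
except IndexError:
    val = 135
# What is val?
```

Step-by-step execution trace:
1. `z = [][0]` raises IndexError.
2. `except ValueError` does not match IndexError; skipped.
3. `except KeyError` does not match IndexError; skipped.
4. `except IndexError` matches → val = 135.
Result: 135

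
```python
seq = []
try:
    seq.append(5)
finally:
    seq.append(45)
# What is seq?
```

Step-by-step execution trace:
1. try: `seq.append(5)` → seq = [5].
2. The try body completes without raising.
3. finally always runs: `seq.append(45)` → seq = [5, 45].
Result: [5, 45]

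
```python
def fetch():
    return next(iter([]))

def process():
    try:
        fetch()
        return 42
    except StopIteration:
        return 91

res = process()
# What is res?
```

Step-by-step execution trace:
1. `process()` calls `fetch()`.
2. `fetch()` evaluates `next(iter([]))`, which raises StopIteration; it propagates to the caller.
3. `return 42` is not reached.
4. `except StopIteration` in process matches → returns 91.
5. res = 91.
Result: 91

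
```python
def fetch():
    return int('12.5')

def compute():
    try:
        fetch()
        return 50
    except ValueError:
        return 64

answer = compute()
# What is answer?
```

Step-by-step execution trace:
1. `compute()` calls `fetch()`.
2. `fetch()` evaluates `int('12.5')`, which raises ValueError; it propagates to the caller.
3. `return 50` is not reached.
4. `except ValueError` in compute matches → returns 64.
5. answer = 64.
Result: 64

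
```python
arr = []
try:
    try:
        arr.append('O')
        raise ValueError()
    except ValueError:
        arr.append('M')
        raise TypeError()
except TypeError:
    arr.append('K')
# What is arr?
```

Step-by-step execution trace:
1. Inner try: `arr.append('O')` → arr = ['O'].
2. `raise ValueError()` raises ValueError.
3. Inner `except ValueError` matches → `arr.append('M')` → arr = ['O', 'M'].
4. `raise TypeError()` raises TypeError; propagates to outer try.
5. Outer `except TypeError` matches → `arr.append('K')` → arr = ['O', 'M', 'K'].
Result: ['O', 'M', 'K']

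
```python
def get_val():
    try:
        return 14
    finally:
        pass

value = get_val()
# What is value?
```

Step-by-step execution trace:
1. `get_val()` enters try: `return 14` sets pending return value 14.
2. Before returning, `finally: pass` runs (no effect).
3. get_val() returns 14 → value = 14.
Result: 14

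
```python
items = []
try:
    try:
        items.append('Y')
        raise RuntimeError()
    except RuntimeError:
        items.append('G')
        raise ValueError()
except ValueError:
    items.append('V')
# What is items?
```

Step-by-step execution trace:
1. Inner try: `items.append('Y')` → items = ['Y'].
2. `raise RuntimeError()` raises RuntimeError.
3. Inner `except RuntimeError` matches → `items.append('G')` → items = ['Y', 'G'].
4. `raise ValueError()` raises ValueError; propagates to outer try.
5. Outer `except ValueError` matches → `items.append('V')` → items = ['Y', 'G', 'V'].
Result: ['Y', 'G', 'V']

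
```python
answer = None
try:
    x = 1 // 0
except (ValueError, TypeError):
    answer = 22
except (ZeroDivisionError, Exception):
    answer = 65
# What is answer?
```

Step-by-step execution trace:
1. `x = 1 // 0` raises ZeroDivisionError.
2. `except (ValueError, TypeError)` does not match ZeroDivisionError; skipped.
3. `except (ZeroDivisionError, Exception)` matches (ZeroDivisionError is in the tuple) → answer = 65.
Result: 65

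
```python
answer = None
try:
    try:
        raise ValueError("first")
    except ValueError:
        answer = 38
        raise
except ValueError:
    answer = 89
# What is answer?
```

Step-by-step execution trace:
1. Inner try: `raise ValueError("first")` raises ValueError.
2. Inner `except ValueError` matches → answer = 38.
3. bare `raise` re-raises the same ValueError.
4. Outer `except ValueError` matches → answer = 89.
Result: 89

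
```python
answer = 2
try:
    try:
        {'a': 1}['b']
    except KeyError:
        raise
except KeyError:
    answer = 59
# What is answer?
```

Step-by-step execution trace:
1. Inner try: `{'a': 1}['b']` raises KeyError.
2. Inner `except KeyError` matches; bare `raise` re-raises the same KeyError.
3. Outer `except KeyError` matches → answer = 59.
Result: 59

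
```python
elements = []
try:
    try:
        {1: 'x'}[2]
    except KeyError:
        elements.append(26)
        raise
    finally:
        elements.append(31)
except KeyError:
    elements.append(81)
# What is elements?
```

Step-by-step execution trace:
1. Inner try: `{1: 'x'}[2]` raises KeyError.
2. Inner `except KeyError` matches → `elements.append(26)` → elements = [26].
3. bare `raise` re-raises KeyError.
4. Inner `finally` runs during unwinding: `elements.append(31)` → elements = [26, 31].
5. Outer `except KeyError` matches → `elements.append(81)` → elements = [26, 31, 81].
Result: [26, 31, 81]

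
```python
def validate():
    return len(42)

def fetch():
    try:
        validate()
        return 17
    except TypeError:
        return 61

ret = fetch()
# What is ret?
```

Step-by-step execution trace:
1. `fetch()` calls `validate()`.
2. `validate()` evaluates `len(42)`, which raises TypeError; it propagates to the caller.
3. `return 17` is not reached.
4. `except TypeError` in fetch matches → returns 61.
5. ret = 61.
Result: 61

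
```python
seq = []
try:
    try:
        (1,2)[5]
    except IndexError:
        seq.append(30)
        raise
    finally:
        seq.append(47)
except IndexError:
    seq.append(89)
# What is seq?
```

Step-by-step execution trace:
1. Inner try: `(1,2)[5]` raises IndexError.
2. Inner `except IndexError` matches → `seq.append(30)` → seq = [30].
3. bare `raise` re-raises IndexError.
4. Inner `finally` runs during unwinding: `seq.append(47)` → seq = [30, 47].
5. Outer `except IndexError` matches → `seq.append(89)` → seq = [30, 47, 89].
Result: [30, 47, 89]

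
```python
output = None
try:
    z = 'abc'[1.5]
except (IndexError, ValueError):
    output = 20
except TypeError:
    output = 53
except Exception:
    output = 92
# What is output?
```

Step-by-step execution trace:
1. `z = 'abc'[1.5]` raises TypeError.
2. `except (IndexError, ValueError)` does not match TypeError; skipped.
3. `except TypeError` matches (exact type match) → output = 53.
4. `except Exception` is not reached.
Result: 53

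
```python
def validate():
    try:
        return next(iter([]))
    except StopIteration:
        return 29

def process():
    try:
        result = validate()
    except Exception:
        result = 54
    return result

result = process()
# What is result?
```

Step-by-step execution trace:
1. `process()` calls `validate()`.
2. In validate: `next(iter([]))` raises StopIteration; `except StopIteration` catches it → returns 29.
3. In process: `result = validate()` → result = 29. No exception reaches process.
4. `except Exception` is skipped; process returns 29.
5. result = 29.
Result: 29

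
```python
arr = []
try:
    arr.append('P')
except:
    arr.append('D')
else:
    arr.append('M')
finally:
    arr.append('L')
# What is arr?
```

Step-by-step execution trace:
1. try: `arr.append('P')` → arr = ['P']. No exception raised.
2. `except` is skipped.
3. `else` runs: `arr.append('M')` → arr = ['P', 'M'].
4. `finally` always runs: `arr.append('L')` → arr = ['P', 'M', 'L'].
Result: ['P', 'M', 'L']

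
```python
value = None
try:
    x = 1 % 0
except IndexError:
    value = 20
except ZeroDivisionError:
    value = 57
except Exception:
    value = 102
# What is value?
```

Step-by-step execution trace:
1. `x = 1 % 0` raises ZeroDivisionError.
2. `except IndexError` does not match ZeroDivisionError; skipped.
3. `except ZeroDivisionError` matches → value = 57.
4. Remaining except clauses are skipped.
Result: 57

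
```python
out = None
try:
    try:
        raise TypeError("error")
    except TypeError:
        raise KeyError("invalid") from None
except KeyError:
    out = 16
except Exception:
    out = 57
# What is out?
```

Step-by-step execution trace:
1. Inner try raises TypeError; inner `except TypeError` catches it.
2. `raise KeyError(...) from None` raises KeyError (from None suppresses __context__, but the active exception is still KeyError).
3. Outer `except KeyError` matches → out = 16.
4. `except Exception` is not reached.
Result: 16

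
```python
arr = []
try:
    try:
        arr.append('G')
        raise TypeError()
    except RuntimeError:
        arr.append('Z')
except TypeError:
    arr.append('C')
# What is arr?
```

Step-by-step execution trace:
1. Inner try: `arr.append('G')` → arr = ['G'].
2. `raise TypeError()` raises TypeError.
3. Inner `except RuntimeError` does not match TypeError; exception propagates to outer try.
4. Outer `except TypeError` matches → `arr.append('C')` → arr = ['G', 'C'].
Result: ['G', 'C']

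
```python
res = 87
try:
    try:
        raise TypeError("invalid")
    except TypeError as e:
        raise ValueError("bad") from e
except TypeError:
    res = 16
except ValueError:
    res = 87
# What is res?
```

Step-by-step execution trace:
1. Inner try raises TypeError; inner `except TypeError as e` catches it.
2. `raise ValueError(...) from e` raises ValueError (TypeError is attached as __cause__, but only ValueError is active).
3. Outer `except TypeError` does not match ValueError; skipped.
4. Outer `except ValueError` matches → res = 87.
Result: 87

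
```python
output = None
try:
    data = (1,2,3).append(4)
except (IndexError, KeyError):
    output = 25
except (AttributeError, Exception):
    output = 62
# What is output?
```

Step-by-step execution trace:
1. `data = (1,2,3).append(4)` raises AttributeError.
2. `except (IndexError, KeyError)` does not match AttributeError; skipped.
3. `except (AttributeError, Exception)` matches (AttributeError is in the tuple) → output = 62.
Result: 62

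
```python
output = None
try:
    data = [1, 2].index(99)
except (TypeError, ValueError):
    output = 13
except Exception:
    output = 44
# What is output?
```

Step-by-step execution trace:
1. `data = [1, 2].index(99)` raises ValueError.
2. `except (TypeError, ValueError)` matches (ValueError is in the tuple) → output = 13.
3. `except Exception` is not reached.
Result: 13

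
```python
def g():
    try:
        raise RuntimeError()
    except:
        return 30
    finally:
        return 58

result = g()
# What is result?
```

Step-by-step execution trace:
1. `g()` enters try: `raise RuntimeError()` raises RuntimeError.
2. bare `except` matches → `return 30` sets pending return value 30.
3. Before returning, `finally: return 58` runs and overrides the pending return.
4. g() returns 58 → result = 58.
Result: 58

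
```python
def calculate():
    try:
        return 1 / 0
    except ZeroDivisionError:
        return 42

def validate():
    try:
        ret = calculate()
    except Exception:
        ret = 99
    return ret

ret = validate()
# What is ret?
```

Step-by-step execution trace:
1. `validate()` calls `calculate()`.
2. In calculate: `1 / 0` raises ZeroDivisionError; `except ZeroDivisionError` catches it → returns 42.
3. In validate: `ret = calculate()` → ret = 42. No exception reaches validate.
4. `except Exception` is skipped; validate returns 42.
5. ret = 42.
Result: 42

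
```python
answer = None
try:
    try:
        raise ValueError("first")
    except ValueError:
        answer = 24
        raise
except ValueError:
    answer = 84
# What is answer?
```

Step-by-step execution trace:
1. Inner try: `raise ValueError("first")` raises ValueError.
2. Inner `except ValueError` matches → answer = 24.
3. bare `raise` re-raises the same ValueError.
4. Outer `except ValueError` matches → answer = 84.
Result: 84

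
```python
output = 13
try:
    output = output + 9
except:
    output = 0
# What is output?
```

Step-by-step execution trace:
1. output starts at 13.
2. try: `output = output + 9` → output = 22. No exception raised.
3. `except` is skipped.
Result: 22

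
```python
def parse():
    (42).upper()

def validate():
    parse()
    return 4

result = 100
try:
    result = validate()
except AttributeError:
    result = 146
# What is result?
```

Step-by-step execution trace:
1. result starts at 100.
2. try: `validate()` calls `parse()`.
3. `parse()` evaluates `(42).upper()`, which raises AttributeError; it propagates through validate (uncaught).
4. `return 4` in validate is not reached; the assignment to result does not complete.
5. `except AttributeError` matches → result = 146.
Result: 146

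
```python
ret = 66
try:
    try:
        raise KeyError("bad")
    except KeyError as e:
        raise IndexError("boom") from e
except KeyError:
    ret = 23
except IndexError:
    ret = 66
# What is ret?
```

Step-by-step execution trace:
1. Inner try raises KeyError; inner `except KeyError as e` catches it.
2. `raise IndexError(...) from e` raises IndexError (KeyError is attached as __cause__, but only IndexError is active).
3. Outer `except KeyError` does not match IndexError; skipped.
4. Outer `except IndexError` matches → ret = 66.
Result: 66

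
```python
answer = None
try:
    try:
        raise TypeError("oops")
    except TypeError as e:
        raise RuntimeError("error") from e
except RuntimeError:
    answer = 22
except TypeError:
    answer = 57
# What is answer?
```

Step-by-step execution trace:
1. Inner try raises TypeError; inner `except TypeError as e` catches it.
2. `raise RuntimeError(...) from e` raises RuntimeError (TypeError is attached as __cause__, but only RuntimeError is active).
3. Outer `except RuntimeError` matches → answer = 22.
4. `except TypeError` is not reached.
Result: 22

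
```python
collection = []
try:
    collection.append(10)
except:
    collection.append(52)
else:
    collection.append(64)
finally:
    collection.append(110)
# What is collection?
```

Step-by-step execution trace:
1. try: `collection.append(10)` → collection = [10]. No exception raised.
2. `except` is skipped.
3. `else` runs: `collection.append(64)` → collection = [10, 64].
4. `finally` always runs: `collection.append(110)` → collection = [10, 64, 110].
Result: [10, 64, 110]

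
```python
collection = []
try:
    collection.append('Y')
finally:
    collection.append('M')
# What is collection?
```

Step-by-step execution trace:
1. try: `collection.append('Y')` → collection = ['Y'].
2. The try body completes without raising.
3. finally always runs: `collection.append('M')` → collection = ['Y', 'M'].
Result: ['Y', 'M']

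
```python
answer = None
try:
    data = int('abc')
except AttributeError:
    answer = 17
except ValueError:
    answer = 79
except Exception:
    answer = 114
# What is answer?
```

Step-by-step execution trace:
1. `data = int('abc')` raises ValueError.
2. `except AttributeError` does not match ValueError; skipped.
3. `except ValueError` matches → answer = 79.
4. Remaining except clauses are skipped.
Result: 79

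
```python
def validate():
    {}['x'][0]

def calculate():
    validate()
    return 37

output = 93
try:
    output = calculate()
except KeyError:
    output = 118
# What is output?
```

Step-by-step execution trace:
1. output starts at 93.
2. try: `calculate()` calls `validate()`.
3. `validate()` evaluates `{}['x'][0]`, which raises KeyError; it propagates through calculate (uncaught).
4. `return 37` in calculate is not reached; the assignment to output does not complete.
5. `except KeyError` matches → output = 118.
Result: 118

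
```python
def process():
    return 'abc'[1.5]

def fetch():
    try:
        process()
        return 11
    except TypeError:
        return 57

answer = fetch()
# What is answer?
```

Step-by-step execution trace:
1. `fetch()` calls `process()`.
2. `process()` evaluates `'abc'[1.5]`, which raises TypeError; it propagates to the caller.
3. `return 11` is not reached.
4. `except TypeError` in fetch matches → returns 57.
5. answer = 57.
Result: 57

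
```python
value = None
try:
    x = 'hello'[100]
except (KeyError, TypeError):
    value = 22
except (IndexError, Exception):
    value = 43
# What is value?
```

Step-by-step execution trace:
1. `x = 'hello'[100]` raises IndexError.
2. `except (KeyError, TypeError)` does not match IndexError; skipped.
3. `except (IndexError, Exception)` matches (IndexError is in the tuple) → value = 43.
Result: 43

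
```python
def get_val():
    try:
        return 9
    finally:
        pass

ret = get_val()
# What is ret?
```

Step-by-step execution trace:
1. `get_val()` enters try: `return 9` sets pending return value 9.
2. Before returning, `finally: pass` runs (no effect).
3. get_val() returns 9 → ret = 9.
Result: 9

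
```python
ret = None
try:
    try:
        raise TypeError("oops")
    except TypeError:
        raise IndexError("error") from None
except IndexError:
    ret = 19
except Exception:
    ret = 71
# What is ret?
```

Step-by-step execution trace:
1. Inner try raises TypeError; inner `except TypeError` catches it.
2. `raise IndexError(...) from None` raises IndexError (from None suppresses __context__, but the active exception is still IndexError).
3. Outer `except IndexError` matches → ret = 19.
4. `except Exception` is not reached.
Result: 19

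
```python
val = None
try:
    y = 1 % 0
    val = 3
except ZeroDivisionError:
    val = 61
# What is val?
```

Step-by-step execution trace:
1. `y = 1 % 0` raises ZeroDivisionError.
2. `val = 3` is not reached.
3. `except ZeroDivisionError` matches → val = 61.
Result: 61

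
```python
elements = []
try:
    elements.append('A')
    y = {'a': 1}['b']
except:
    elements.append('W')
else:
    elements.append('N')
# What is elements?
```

Step-by-step execution trace:
1. try: `elements.append('A')` → elements = ['A'].
2. `y = {'a': 1}['b']` raises KeyError.
3. bare `except` matches → `elements.append('W')` → elements = ['A', 'W'].
4. `else` is skipped (an exception was raised).
Result: ['A', 'W']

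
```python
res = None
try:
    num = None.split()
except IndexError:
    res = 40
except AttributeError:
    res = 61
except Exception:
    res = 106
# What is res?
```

Step-by-step execution trace:
1. `num = None.split()` raises AttributeError.
2. `except IndexError` does not match AttributeError; skipped.
3. `except AttributeError` matches → res = 61.
4. Remaining except clauses are skipped.
Result: 61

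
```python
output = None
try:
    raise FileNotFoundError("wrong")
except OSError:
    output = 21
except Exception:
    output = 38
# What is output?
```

Step-by-step execution trace:
1. `raise FileNotFoundError(...)` raises FileNotFoundError.
2. `except OSError` matches (FileNotFoundError is a subclass of OSError) → output = 21.
3. `except Exception` is not reached.
Result: 21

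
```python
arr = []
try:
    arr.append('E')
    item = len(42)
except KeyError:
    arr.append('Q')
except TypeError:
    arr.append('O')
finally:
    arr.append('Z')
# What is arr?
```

Step-by-step execution trace:
1. try: `arr.append('E')` → arr = ['E'].
2. `item = len(42)` raises TypeError.
3. `except KeyError` does not match TypeError; skipped.
4. `except TypeError` matches → `arr.append('O')` → arr = ['E', 'O'].
5. finally always runs: `arr.append('Z')` → arr = ['E', 'O', 'Z'].
Result: ['E', 'O', 'Z']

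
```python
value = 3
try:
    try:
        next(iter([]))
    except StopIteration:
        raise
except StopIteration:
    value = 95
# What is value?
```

Step-by-step execution trace:
1. Inner try: `next(iter([]))` raises StopIteration.
2. Inner `except StopIteration` matches; bare `raise` re-raises the same StopIteration.
3. Outer `except StopIteration` matches → value = 95.
Result: 95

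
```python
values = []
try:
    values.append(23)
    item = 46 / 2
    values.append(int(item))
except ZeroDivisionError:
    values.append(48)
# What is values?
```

Step-by-step execution trace:
1. try: `values.append(23)` → values = [23].
2. `item = 46 / 2` → item = 23.0. No exception raised.
3. `values.append(int(item))` → values = [23, 23].
4. `except ZeroDivisionError` is skipped (no exception was raised).
Result: [23, 23]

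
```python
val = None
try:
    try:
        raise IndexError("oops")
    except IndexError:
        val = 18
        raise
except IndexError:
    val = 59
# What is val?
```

Step-by-step execution trace:
1. Inner try: `raise IndexError("oops")` raises IndexError.
2. Inner `except IndexError` matches → val = 18.
3. bare `raise` re-raises the same IndexError.
4. Outer `except IndexError` matches → val = 59.
Result: 59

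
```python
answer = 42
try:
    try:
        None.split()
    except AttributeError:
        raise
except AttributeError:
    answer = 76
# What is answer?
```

Step-by-step execution trace:
1. Inner try: `None.split()` raises AttributeError.
2. Inner `except AttributeError` matches; bare `raise` re-raises the same AttributeError.
3. Outer `except AttributeError` matches → answer = 76.
Result: 76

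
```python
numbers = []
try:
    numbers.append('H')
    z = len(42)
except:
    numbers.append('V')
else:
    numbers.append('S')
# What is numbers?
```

Step-by-step execution trace:
1. try: `numbers.append('H')` → numbers = ['H'].
2. `z = len(42)` raises TypeError.
3. bare `except` matches → `numbers.append('V')` → numbers = ['H', 'V'].
4. `else` is skipped (an exception was raised).
Result: ['H', 'V']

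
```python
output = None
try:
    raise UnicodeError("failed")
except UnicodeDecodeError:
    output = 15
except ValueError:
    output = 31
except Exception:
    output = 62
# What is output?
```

Step-by-step execution trace:
1. `raise UnicodeError(...)` raises UnicodeError.
2. `except UnicodeDecodeError` does not match (UnicodeError is not a subclass of UnicodeDecodeError); skipped.
3. `except ValueError` matches (UnicodeError is a subclass of ValueError) → output = 31.
4. `except Exception` is not reached.
Result: 31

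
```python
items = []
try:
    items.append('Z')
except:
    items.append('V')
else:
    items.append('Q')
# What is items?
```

Step-by-step execution trace:
1. try: `items.append('Z')` → items = ['Z']. No exception raised.
2. `except` is skipped.
3. `else` runs (try completed without exception): `items.append('Q')` → items = ['Z', 'Q'].
Result: ['Z', 'Q']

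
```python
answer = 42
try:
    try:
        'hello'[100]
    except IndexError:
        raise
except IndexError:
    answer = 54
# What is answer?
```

Step-by-step execution trace:
1. Inner try: `'hello'[100]` raises IndexError.
2. Inner `except IndexError` matches; bare `raise` re-raises the same IndexError.
3. Outer `except IndexError` matches → answer = 54.
Result: 54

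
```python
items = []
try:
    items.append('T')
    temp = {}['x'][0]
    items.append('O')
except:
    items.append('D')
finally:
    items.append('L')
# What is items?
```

Step-by-step execution trace:
1. try: `items.append('T')` → items = ['T'].
2. `temp = {}['x'][0]` raises KeyError; `items.append('O')` is not reached.
3. bare `except` matches → `items.append('D')` → items = ['T', 'D'].
4. finally always runs: `items.append('L')` → items = ['T', 'D', 'L'].
Result: ['T', 'D', 'L']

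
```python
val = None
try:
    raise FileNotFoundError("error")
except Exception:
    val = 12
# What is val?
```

Step-by-step execution trace:
1. `raise FileNotFoundError(...)` raises FileNotFoundError.
2. `except Exception` matches (FileNotFoundError is a subclass of Exception) → val = 12.
Result: 12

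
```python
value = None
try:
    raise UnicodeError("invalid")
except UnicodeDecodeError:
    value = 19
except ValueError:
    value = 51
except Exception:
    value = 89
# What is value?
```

Step-by-step execution trace:
1. `raise UnicodeError(...)` raises UnicodeError.
2. `except UnicodeDecodeError` does not match (UnicodeError is not a subclass of UnicodeDecodeError); skipped.
3. `except ValueError` matches (UnicodeError is a subclass of ValueError) → value = 51.
4. `except Exception` is not reached.
Result: 51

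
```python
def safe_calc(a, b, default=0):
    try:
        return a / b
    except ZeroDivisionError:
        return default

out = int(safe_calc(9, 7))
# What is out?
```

Step-by-step execution trace:
1. `safe_calc(9, 7)` enters try: `return 9 / 7` → returns 1.2857142857142858. No exception raised.
2. `except ZeroDivisionError` is skipped.
3. `int(1.2857142857142858)` → 1 → out = 1.
Result: 1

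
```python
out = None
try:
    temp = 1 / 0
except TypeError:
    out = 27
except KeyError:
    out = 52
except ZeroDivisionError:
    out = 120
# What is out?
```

Step-by-step execution trace:
1. `temp = 1 / 0` raises ZeroDivisionError.
2. `except TypeError` does not match ZeroDivisionError; skipped.
3. `except KeyError` does not match ZeroDivisionError; skipped.
4. `except ZeroDivisionError` matches → out = 120.
Result: 120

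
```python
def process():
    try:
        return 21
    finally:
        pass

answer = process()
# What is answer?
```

Step-by-step execution trace:
1. `process()` enters try: `return 21` sets pending return value 21.
2. Before returning, `finally: pass` runs (no effect).
3. process() returns 21 → answer = 21.
Result: 21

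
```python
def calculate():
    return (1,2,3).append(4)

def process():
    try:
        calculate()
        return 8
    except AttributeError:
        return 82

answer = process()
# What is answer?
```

Step-by-step execution trace:
1. `process()` calls `calculate()`.
2. `calculate()` evaluates `(1,2,3).append(4)`, which raises AttributeError; it propagates to the caller.
3. `return 8` is not reached.
4. `except AttributeError` in process matches → returns 82.
5. answer = 82.
Result: 82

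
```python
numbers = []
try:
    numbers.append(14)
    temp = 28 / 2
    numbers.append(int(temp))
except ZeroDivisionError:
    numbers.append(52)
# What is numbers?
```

Step-by-step execution trace:
1. try: `numbers.append(14)` → numbers = [14].
2. `temp = 28 / 2` → temp = 14.0. No exception raised.
3. `numbers.append(int(temp))` → numbers = [14, 14].
4. `except ZeroDivisionError` is skipped (no exception was raised).
Result: [14, 14]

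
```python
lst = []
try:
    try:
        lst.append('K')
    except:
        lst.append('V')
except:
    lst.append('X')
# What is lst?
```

Step-by-step execution trace:
1. Inner try: `lst.append('K')` → lst = ['K']. No exception raised.
2. Inner `except` is skipped.
3. Inner try completes normally; outer `except` is skipped.
Result: ['K']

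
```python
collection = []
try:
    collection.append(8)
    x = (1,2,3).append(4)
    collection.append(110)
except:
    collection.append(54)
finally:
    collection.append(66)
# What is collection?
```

Step-by-step execution trace:
1. try: `collection.append(8)` → collection = [8].
2. `x = (1,2,3).append(4)` raises AttributeError; `collection.append(110)` is not reached.
3. bare `except` matches → `collection.append(54)` → collection = [8, 54].
4. finally always runs: `collection.append(66)` → collection = [8, 54, 66].
Result: [8, 54, 66]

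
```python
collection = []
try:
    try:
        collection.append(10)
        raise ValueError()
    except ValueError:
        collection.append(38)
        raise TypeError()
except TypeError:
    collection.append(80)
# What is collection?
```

Step-by-step execution trace:
1. Inner try: `collection.append(10)` → collection = [10].
2. `raise ValueError()` raises ValueError.
3. Inner `except ValueError` matches → `collection.append(38)` → collection = [10, 38].
4. `raise TypeError()` raises TypeError; propagates to outer try.
5. Outer `except TypeError` matches → `collection.append(80)` → collection = [10, 38, 80].
Result: [10, 38, 80]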